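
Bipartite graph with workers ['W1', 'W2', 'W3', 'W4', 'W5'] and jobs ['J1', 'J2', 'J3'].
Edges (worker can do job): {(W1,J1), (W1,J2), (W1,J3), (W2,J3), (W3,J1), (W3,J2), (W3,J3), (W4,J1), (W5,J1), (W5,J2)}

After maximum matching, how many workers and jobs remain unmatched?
Unmatched: 2 workers, 0 jobs

Maximum matching size: 3
Workers: 5 total, 3 matched, 2 unmatched
Jobs: 3 total, 3 matched, 0 unmatched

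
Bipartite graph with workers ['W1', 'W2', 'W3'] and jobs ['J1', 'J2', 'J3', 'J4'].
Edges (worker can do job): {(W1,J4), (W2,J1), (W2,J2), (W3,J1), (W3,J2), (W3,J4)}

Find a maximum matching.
Matching: {(W1,J4), (W2,J2), (W3,J1)}

Maximum matching (size 3):
  W1 → J4
  W2 → J2
  W3 → J1

Each worker is assigned to at most one job, and each job to at most one worker.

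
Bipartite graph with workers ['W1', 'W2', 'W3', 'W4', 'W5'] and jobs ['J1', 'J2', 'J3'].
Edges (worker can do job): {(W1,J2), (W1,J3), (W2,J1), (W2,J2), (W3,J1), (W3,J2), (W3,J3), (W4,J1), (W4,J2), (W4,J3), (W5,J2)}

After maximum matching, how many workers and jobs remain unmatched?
Unmatched: 2 workers, 0 jobs

Maximum matching size: 3
Workers: 5 total, 3 matched, 2 unmatched
Jobs: 3 total, 3 matched, 0 unmatched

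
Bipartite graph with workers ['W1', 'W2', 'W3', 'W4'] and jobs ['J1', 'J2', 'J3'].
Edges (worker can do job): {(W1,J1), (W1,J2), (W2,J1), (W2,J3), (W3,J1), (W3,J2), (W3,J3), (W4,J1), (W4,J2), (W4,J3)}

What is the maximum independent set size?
Maximum independent set = 4

By König's theorem:
- Min vertex cover = Max matching = 3
- Max independent set = Total vertices - Min vertex cover
- Max independent set = 7 - 3 = 4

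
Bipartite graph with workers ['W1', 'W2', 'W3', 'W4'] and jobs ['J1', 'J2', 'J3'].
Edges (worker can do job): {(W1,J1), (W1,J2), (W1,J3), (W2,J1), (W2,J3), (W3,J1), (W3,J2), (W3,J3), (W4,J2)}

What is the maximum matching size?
Maximum matching size = 3

Maximum matching: {(W1,J1), (W3,J3), (W4,J2)}
Size: 3

This assigns 3 workers to 3 distinct jobs.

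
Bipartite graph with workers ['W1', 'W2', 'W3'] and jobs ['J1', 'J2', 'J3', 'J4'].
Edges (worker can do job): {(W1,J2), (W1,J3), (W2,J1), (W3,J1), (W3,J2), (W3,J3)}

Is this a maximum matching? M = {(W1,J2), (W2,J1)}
No, size 2 is not maximum

Proposed matching has size 2.
Maximum matching size for this graph: 3.

This is NOT maximum - can be improved to size 3.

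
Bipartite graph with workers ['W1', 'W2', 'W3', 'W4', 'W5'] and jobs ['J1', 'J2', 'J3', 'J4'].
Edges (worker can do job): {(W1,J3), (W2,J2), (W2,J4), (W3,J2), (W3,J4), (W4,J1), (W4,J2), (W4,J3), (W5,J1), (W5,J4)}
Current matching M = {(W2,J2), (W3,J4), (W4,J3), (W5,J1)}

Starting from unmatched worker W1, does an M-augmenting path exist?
No augmenting path from W1

Alternating search from W1 reaches jobs: {J1, J2, J3, J4}.
Every reachable job is already matched in M, and following those matched edges back to workers exposes no further unvisited jobs.
No M-augmenting path from W1 exists.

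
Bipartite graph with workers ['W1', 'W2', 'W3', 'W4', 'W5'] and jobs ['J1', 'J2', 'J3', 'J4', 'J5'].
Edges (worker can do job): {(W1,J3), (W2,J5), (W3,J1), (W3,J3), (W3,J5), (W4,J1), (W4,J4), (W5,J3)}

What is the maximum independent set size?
Maximum independent set = 6

By König's theorem:
- Min vertex cover = Max matching = 4
- Max independent set = Total vertices - Min vertex cover
- Max independent set = 10 - 4 = 6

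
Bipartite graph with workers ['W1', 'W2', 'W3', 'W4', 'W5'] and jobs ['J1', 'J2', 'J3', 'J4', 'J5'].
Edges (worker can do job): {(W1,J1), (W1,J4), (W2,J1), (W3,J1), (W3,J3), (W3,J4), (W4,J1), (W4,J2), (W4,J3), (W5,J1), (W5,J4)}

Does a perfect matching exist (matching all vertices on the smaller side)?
No, maximum matching has size 4 < 5

Maximum matching has size 4, need 5 for perfect matching.
Unmatched workers: ['W2']
Unmatched jobs: ['J5']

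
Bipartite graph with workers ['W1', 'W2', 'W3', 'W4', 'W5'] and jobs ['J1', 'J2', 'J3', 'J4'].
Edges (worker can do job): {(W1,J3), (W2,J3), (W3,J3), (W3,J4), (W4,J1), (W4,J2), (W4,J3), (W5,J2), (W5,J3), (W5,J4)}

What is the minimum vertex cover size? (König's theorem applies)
Minimum vertex cover size = 4

By König's theorem: in bipartite graphs,
min vertex cover = max matching = 4

Maximum matching has size 4, so minimum vertex cover also has size 4.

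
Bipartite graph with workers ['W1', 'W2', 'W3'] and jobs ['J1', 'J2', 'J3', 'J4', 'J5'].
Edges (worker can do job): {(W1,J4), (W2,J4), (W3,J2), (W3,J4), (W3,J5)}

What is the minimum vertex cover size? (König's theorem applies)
Minimum vertex cover size = 2

By König's theorem: in bipartite graphs,
min vertex cover = max matching = 2

Maximum matching has size 2, so minimum vertex cover also has size 2.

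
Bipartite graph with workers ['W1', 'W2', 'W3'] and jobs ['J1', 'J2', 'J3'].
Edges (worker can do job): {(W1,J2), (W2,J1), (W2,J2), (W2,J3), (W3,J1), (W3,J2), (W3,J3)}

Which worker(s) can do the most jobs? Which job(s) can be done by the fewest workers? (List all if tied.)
Most versatile: W2, W3 (3 jobs); Least covered: J1, J3 (2 workers)

Worker degrees (jobs they can do): W1:1, W2:3, W3:3
Job degrees (workers who can do it): J1:2, J2:3, J3:2

Maximum worker degree is 3, achieved by: W2, W3
Minimum job degree is 2, achieved by: J1, J3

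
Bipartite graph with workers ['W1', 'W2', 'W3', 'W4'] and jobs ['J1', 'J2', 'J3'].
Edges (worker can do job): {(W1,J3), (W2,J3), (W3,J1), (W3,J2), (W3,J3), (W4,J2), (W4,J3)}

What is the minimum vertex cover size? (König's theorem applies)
Minimum vertex cover size = 3

By König's theorem: in bipartite graphs,
min vertex cover = max matching = 3

Maximum matching has size 3, so minimum vertex cover also has size 3.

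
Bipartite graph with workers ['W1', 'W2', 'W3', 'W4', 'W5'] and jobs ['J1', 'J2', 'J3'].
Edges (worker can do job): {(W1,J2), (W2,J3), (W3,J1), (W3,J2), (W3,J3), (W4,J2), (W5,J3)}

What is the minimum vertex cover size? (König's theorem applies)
Minimum vertex cover size = 3

By König's theorem: in bipartite graphs,
min vertex cover = max matching = 3

Maximum matching has size 3, so minimum vertex cover also has size 3.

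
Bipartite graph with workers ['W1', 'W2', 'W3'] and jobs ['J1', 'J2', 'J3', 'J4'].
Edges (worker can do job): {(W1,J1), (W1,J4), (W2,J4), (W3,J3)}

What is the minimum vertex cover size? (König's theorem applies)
Minimum vertex cover size = 3

By König's theorem: in bipartite graphs,
min vertex cover = max matching = 3

Maximum matching has size 3, so minimum vertex cover also has size 3.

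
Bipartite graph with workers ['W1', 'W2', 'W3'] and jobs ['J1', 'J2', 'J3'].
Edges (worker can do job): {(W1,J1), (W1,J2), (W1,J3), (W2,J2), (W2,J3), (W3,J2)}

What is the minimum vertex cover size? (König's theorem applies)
Minimum vertex cover size = 3

By König's theorem: in bipartite graphs,
min vertex cover = max matching = 3

Maximum matching has size 3, so minimum vertex cover also has size 3.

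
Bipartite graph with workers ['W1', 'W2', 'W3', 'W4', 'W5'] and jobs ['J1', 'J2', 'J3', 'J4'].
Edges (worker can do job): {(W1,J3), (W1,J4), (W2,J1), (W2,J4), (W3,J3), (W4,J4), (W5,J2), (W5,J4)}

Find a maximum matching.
Matching: {(W2,J1), (W3,J3), (W4,J4), (W5,J2)}

Maximum matching (size 4):
  W2 → J1
  W3 → J3
  W4 → J4
  W5 → J2

Each worker is assigned to at most one job, and each job to at most one worker.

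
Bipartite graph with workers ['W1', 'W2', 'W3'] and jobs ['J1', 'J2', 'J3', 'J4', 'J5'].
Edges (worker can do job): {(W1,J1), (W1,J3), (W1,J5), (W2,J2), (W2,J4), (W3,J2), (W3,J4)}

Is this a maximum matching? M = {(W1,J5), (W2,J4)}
No, size 2 is not maximum

Proposed matching has size 2.
Maximum matching size for this graph: 3.

This is NOT maximum - can be improved to size 3.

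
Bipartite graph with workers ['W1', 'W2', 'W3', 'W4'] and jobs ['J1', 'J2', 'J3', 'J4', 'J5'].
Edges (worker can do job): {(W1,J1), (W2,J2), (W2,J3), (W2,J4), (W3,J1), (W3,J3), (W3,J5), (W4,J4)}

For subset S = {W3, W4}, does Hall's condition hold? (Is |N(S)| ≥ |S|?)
Yes: |N(S)| = 4, |S| = 2

Subset S = {W3, W4}
Neighbors N(S) = {J1, J3, J4, J5}

|N(S)| = 4, |S| = 2
Hall's condition: |N(S)| ≥ |S| is satisfied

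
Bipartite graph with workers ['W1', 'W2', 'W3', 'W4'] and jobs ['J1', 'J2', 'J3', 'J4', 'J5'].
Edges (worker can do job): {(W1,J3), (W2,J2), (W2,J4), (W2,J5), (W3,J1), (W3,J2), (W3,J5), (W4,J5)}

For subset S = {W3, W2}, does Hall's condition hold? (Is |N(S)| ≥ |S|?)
Yes: |N(S)| = 4, |S| = 2

Subset S = {W3, W2}
Neighbors N(S) = {J1, J2, J4, J5}

|N(S)| = 4, |S| = 2
Hall's condition: |N(S)| ≥ |S| is satisfied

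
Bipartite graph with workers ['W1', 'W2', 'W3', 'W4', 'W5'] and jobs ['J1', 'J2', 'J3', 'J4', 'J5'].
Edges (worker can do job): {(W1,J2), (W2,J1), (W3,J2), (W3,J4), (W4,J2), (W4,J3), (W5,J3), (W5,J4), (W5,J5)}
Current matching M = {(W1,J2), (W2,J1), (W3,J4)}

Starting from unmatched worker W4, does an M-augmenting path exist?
Yes: W4 → J3

An M-augmenting path alternates non-matching / matching edges, starting and ending at unmatched vertices.
Path: W4 → J3
(J3 is unmatched in M, so the path is augmenting.)
Flipping edges along this path would increase |M| from 3 to 4.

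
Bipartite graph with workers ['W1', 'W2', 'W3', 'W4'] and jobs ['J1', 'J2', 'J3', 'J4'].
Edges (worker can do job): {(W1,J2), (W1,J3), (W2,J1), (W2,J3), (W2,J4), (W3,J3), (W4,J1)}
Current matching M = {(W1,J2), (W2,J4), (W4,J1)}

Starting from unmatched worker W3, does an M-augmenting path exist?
Yes: W3 → J3

An M-augmenting path alternates non-matching / matching edges, starting and ending at unmatched vertices.
Path: W3 → J3
(J3 is unmatched in M, so the path is augmenting.)
Flipping edges along this path would increase |M| from 3 to 4.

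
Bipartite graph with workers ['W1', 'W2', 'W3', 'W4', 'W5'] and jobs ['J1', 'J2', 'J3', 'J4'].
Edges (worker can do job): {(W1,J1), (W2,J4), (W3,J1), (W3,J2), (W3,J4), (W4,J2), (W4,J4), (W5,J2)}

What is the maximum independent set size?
Maximum independent set = 6

By König's theorem:
- Min vertex cover = Max matching = 3
- Max independent set = Total vertices - Min vertex cover
- Max independent set = 9 - 3 = 6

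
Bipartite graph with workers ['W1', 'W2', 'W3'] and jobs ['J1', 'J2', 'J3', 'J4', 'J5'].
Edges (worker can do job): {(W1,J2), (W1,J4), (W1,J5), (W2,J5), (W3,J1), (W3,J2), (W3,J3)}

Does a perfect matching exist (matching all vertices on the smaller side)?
Yes, perfect matching exists (size 3)

Perfect matching: {(W1,J4), (W2,J5), (W3,J3)}
All 3 vertices on the smaller side are matched.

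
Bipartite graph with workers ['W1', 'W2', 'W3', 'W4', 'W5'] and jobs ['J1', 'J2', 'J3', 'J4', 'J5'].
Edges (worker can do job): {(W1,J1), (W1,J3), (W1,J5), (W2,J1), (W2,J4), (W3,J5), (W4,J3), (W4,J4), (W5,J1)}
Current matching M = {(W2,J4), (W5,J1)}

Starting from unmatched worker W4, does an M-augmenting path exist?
Yes: W4 → J3

An M-augmenting path alternates non-matching / matching edges, starting and ending at unmatched vertices.
Path: W4 → J3
(J3 is unmatched in M, so the path is augmenting.)
Flipping edges along this path would increase |M| from 2 to 3.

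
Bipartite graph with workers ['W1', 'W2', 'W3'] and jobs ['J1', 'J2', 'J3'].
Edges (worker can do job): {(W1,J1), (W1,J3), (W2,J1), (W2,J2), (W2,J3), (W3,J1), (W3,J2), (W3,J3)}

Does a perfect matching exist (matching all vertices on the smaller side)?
Yes, perfect matching exists (size 3)

Perfect matching: {(W1,J1), (W2,J2), (W3,J3)}
All 3 vertices on the smaller side are matched.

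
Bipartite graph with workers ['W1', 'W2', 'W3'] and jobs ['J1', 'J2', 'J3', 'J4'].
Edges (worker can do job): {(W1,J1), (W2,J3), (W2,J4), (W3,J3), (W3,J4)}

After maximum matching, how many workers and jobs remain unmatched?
Unmatched: 0 workers, 1 jobs

Maximum matching size: 3
Workers: 3 total, 3 matched, 0 unmatched
Jobs: 4 total, 3 matched, 1 unmatched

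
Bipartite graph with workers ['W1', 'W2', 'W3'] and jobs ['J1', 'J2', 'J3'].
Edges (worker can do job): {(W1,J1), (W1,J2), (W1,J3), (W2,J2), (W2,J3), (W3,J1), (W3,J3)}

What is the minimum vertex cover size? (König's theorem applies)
Minimum vertex cover size = 3

By König's theorem: in bipartite graphs,
min vertex cover = max matching = 3

Maximum matching has size 3, so minimum vertex cover also has size 3.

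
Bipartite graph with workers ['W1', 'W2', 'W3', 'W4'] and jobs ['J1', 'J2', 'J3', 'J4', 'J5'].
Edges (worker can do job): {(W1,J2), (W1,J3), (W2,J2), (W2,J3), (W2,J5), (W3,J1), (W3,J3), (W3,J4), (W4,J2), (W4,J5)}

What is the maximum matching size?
Maximum matching size = 4

Maximum matching: {(W1,J3), (W2,J5), (W3,J1), (W4,J2)}
Size: 4

This assigns 4 workers to 4 distinct jobs.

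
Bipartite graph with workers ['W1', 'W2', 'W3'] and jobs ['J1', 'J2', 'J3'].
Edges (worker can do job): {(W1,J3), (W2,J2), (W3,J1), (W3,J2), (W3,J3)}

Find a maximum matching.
Matching: {(W1,J3), (W2,J2), (W3,J1)}

Maximum matching (size 3):
  W1 → J3
  W2 → J2
  W3 → J1

Each worker is assigned to at most one job, and each job to at most one worker.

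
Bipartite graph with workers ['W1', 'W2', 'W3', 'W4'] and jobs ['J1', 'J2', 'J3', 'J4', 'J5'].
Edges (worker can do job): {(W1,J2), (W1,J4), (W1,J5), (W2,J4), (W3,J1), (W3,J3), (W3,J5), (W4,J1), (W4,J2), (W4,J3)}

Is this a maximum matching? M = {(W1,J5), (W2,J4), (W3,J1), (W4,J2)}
Yes, size 4 is maximum

Proposed matching has size 4.
Maximum matching size for this graph: 4.

This is a maximum matching.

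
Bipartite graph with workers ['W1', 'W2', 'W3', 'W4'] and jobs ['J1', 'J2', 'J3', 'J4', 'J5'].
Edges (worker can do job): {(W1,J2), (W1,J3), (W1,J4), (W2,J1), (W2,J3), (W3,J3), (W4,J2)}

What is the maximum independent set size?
Maximum independent set = 5

By König's theorem:
- Min vertex cover = Max matching = 4
- Max independent set = Total vertices - Min vertex cover
- Max independent set = 9 - 4 = 5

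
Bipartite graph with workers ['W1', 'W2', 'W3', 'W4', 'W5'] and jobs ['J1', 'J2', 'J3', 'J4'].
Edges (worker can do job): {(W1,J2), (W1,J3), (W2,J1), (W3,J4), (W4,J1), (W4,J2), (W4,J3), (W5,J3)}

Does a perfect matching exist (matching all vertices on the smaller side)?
Yes, perfect matching exists (size 4)

Perfect matching: {(W2,J1), (W3,J4), (W4,J2), (W5,J3)}
All 4 vertices on the smaller side are matched.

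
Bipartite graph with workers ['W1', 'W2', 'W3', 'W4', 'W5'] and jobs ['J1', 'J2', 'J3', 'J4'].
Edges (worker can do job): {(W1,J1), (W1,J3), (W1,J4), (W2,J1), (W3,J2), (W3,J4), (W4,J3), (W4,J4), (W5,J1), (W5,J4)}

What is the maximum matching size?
Maximum matching size = 4

Maximum matching: {(W1,J3), (W3,J2), (W4,J4), (W5,J1)}
Size: 4

This assigns 4 workers to 4 distinct jobs.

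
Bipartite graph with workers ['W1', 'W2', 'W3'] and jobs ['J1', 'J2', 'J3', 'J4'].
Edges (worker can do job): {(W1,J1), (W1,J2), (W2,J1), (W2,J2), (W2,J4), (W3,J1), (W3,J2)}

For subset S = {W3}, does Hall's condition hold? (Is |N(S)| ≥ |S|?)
Yes: |N(S)| = 2, |S| = 1

Subset S = {W3}
Neighbors N(S) = {J1, J2}

|N(S)| = 2, |S| = 1
Hall's condition: |N(S)| ≥ |S| is satisfied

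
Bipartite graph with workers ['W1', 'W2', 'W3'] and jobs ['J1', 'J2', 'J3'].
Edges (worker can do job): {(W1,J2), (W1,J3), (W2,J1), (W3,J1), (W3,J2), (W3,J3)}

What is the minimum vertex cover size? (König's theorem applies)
Minimum vertex cover size = 3

By König's theorem: in bipartite graphs,
min vertex cover = max matching = 3

Maximum matching has size 3, so minimum vertex cover also has size 3.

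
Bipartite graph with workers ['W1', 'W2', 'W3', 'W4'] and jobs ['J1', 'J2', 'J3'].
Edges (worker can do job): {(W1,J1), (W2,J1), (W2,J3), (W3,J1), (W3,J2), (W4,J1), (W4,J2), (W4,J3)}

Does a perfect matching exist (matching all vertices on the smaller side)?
Yes, perfect matching exists (size 3)

Perfect matching: {(W2,J3), (W3,J2), (W4,J1)}
All 3 vertices on the smaller side are matched.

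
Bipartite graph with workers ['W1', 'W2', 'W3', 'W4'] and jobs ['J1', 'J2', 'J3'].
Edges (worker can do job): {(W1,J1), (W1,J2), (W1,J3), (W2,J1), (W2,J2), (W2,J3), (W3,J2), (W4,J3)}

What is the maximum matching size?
Maximum matching size = 3

Maximum matching: {(W1,J1), (W3,J2), (W4,J3)}
Size: 3

This assigns 3 workers to 3 distinct jobs.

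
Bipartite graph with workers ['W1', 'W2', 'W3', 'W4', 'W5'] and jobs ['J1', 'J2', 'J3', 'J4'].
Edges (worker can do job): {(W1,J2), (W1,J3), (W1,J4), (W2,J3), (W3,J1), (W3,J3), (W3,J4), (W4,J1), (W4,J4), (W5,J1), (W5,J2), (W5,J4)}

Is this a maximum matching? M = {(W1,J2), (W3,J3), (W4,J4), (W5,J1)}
Yes, size 4 is maximum

Proposed matching has size 4.
Maximum matching size for this graph: 4.

This is a maximum matching.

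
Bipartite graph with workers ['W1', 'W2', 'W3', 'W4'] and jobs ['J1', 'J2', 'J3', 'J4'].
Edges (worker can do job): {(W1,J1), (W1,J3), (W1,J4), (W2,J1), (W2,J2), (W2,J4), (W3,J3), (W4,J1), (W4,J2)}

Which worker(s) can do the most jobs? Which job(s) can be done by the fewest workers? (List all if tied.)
Most versatile: W1, W2 (3 jobs); Least covered: J2, J3, J4 (2 workers)

Worker degrees (jobs they can do): W1:3, W2:3, W3:1, W4:2
Job degrees (workers who can do it): J1:3, J2:2, J3:2, J4:2

Maximum worker degree is 3, achieved by: W1, W2
Minimum job degree is 2, achieved by: J2, J3, J4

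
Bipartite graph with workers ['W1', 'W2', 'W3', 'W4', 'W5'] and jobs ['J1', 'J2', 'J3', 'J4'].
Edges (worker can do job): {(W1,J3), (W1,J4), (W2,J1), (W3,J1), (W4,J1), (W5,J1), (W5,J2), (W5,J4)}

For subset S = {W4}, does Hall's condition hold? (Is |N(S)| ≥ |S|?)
Yes: |N(S)| = 1, |S| = 1

Subset S = {W4}
Neighbors N(S) = {J1}

|N(S)| = 1, |S| = 1
Hall's condition: |N(S)| ≥ |S| is satisfied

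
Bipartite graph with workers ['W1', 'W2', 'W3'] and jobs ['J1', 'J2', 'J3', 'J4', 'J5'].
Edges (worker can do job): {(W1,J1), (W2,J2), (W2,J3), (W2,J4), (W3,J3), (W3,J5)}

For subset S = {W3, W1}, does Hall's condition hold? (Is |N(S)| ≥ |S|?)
Yes: |N(S)| = 3, |S| = 2

Subset S = {W3, W1}
Neighbors N(S) = {J1, J3, J5}

|N(S)| = 3, |S| = 2
Hall's condition: |N(S)| ≥ |S| is satisfied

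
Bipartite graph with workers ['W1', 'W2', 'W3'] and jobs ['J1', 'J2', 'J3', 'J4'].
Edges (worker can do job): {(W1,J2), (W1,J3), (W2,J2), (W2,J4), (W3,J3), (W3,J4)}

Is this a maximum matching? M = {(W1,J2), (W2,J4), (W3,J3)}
Yes, size 3 is maximum

Proposed matching has size 3.
Maximum matching size for this graph: 3.

This is a maximum matching.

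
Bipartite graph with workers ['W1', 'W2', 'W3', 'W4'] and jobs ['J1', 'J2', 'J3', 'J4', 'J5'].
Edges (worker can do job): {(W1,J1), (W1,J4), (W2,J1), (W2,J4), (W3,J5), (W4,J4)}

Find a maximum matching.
Matching: {(W1,J1), (W3,J5), (W4,J4)}

Maximum matching (size 3):
  W1 → J1
  W3 → J5
  W4 → J4

Each worker is assigned to at most one job, and each job to at most one worker.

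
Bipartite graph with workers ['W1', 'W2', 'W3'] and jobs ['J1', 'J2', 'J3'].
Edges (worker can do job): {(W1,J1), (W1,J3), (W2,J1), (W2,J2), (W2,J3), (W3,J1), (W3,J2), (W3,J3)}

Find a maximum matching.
Matching: {(W1,J3), (W2,J2), (W3,J1)}

Maximum matching (size 3):
  W1 → J3
  W2 → J2
  W3 → J1

Each worker is assigned to at most one job, and each job to at most one worker.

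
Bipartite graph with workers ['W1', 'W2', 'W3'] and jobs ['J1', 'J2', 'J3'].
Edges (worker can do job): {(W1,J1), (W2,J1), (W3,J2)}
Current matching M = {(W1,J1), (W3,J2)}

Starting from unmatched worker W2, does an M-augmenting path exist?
No augmenting path from W2

Alternating search from W2 reaches jobs: {J1}.
Every reachable job is already matched in M, and following those matched edges back to workers exposes no further unvisited jobs.
No M-augmenting path from W2 exists.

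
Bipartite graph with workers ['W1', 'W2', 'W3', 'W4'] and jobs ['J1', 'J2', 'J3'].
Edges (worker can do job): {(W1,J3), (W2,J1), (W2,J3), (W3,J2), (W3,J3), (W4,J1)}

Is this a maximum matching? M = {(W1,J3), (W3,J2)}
No, size 2 is not maximum

Proposed matching has size 2.
Maximum matching size for this graph: 3.

This is NOT maximum - can be improved to size 3.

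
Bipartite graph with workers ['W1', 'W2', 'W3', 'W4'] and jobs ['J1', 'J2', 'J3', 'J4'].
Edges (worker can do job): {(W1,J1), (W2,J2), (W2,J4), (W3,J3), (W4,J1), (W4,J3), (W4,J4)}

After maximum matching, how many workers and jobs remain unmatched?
Unmatched: 0 workers, 0 jobs

Maximum matching size: 4
Workers: 4 total, 4 matched, 0 unmatched
Jobs: 4 total, 4 matched, 0 unmatched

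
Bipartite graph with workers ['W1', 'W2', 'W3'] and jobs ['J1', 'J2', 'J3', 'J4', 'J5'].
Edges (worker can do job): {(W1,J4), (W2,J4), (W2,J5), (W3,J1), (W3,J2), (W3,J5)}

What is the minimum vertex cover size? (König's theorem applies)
Minimum vertex cover size = 3

By König's theorem: in bipartite graphs,
min vertex cover = max matching = 3

Maximum matching has size 3, so minimum vertex cover also has size 3.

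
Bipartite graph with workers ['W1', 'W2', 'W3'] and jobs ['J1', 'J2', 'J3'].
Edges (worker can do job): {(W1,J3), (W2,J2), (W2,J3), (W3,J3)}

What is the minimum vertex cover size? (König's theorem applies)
Minimum vertex cover size = 2

By König's theorem: in bipartite graphs,
min vertex cover = max matching = 2

Maximum matching has size 2, so minimum vertex cover also has size 2.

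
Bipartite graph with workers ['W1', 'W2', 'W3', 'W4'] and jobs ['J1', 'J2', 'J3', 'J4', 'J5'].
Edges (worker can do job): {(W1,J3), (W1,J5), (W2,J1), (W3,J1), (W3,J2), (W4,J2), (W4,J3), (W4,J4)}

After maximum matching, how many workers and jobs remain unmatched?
Unmatched: 0 workers, 1 jobs

Maximum matching size: 4
Workers: 4 total, 4 matched, 0 unmatched
Jobs: 5 total, 4 matched, 1 unmatched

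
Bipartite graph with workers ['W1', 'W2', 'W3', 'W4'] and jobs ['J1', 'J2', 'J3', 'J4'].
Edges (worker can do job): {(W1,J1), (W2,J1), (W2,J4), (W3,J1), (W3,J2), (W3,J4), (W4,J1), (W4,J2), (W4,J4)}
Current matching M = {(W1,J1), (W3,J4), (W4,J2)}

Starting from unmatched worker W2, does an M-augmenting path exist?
No augmenting path from W2

Alternating search from W2 reaches jobs: {J1, J2, J4}.
Every reachable job is already matched in M, and following those matched edges back to workers exposes no further unvisited jobs.
No M-augmenting path from W2 exists.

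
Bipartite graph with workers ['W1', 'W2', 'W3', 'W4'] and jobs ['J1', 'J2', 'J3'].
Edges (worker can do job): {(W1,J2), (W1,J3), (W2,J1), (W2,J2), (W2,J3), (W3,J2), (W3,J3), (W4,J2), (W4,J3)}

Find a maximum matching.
Matching: {(W2,J1), (W3,J2), (W4,J3)}

Maximum matching (size 3):
  W2 → J1
  W3 → J2
  W4 → J3

Each worker is assigned to at most one job, and each job to at most one worker.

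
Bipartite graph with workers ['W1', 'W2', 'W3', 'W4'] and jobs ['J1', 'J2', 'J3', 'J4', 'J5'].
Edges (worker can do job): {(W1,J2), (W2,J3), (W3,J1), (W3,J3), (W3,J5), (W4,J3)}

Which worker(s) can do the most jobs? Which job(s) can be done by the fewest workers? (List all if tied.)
Most versatile: W3 (3 jobs); Least covered: J4 (0 workers)

Worker degrees (jobs they can do): W1:1, W2:1, W3:3, W4:1
Job degrees (workers who can do it): J1:1, J2:1, J3:3, J4:0, J5:1

Maximum worker degree is 3, achieved by: W3
Minimum job degree is 0, achieved by: J4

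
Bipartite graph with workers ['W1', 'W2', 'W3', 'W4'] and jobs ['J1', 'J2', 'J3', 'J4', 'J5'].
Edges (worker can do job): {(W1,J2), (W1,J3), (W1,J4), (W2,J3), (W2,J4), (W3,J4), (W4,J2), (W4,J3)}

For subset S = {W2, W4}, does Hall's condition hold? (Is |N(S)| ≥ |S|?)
Yes: |N(S)| = 3, |S| = 2

Subset S = {W2, W4}
Neighbors N(S) = {J2, J3, J4}

|N(S)| = 3, |S| = 2
Hall's condition: |N(S)| ≥ |S| is satisfied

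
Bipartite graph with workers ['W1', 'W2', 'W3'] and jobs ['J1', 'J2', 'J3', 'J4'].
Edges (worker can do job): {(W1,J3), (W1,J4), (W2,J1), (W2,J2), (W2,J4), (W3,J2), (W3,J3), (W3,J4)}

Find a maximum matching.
Matching: {(W1,J3), (W2,J1), (W3,J4)}

Maximum matching (size 3):
  W1 → J3
  W2 → J1
  W3 → J4

Each worker is assigned to at most one job, and each job to at most one worker.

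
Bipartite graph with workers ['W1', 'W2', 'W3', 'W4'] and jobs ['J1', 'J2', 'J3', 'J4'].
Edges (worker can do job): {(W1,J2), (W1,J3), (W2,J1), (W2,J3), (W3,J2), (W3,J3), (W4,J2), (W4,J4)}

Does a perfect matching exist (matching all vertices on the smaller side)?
Yes, perfect matching exists (size 4)

Perfect matching: {(W1,J2), (W2,J1), (W3,J3), (W4,J4)}
All 4 vertices on the smaller side are matched.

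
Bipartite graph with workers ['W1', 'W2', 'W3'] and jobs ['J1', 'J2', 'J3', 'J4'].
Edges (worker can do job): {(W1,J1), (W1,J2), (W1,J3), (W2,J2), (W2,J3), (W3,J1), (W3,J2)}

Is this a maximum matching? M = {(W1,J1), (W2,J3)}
No, size 2 is not maximum

Proposed matching has size 2.
Maximum matching size for this graph: 3.

This is NOT maximum - can be improved to size 3.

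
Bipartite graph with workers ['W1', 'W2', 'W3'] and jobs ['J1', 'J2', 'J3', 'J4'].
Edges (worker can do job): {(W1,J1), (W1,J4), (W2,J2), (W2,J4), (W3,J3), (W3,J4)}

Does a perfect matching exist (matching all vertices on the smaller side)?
Yes, perfect matching exists (size 3)

Perfect matching: {(W1,J1), (W2,J4), (W3,J3)}
All 3 vertices on the smaller side are matched.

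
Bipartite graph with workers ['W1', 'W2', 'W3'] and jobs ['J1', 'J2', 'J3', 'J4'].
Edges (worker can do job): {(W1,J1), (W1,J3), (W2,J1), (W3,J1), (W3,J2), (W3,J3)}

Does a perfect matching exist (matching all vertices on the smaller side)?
Yes, perfect matching exists (size 3)

Perfect matching: {(W1,J3), (W2,J1), (W3,J2)}
All 3 vertices on the smaller side are matched.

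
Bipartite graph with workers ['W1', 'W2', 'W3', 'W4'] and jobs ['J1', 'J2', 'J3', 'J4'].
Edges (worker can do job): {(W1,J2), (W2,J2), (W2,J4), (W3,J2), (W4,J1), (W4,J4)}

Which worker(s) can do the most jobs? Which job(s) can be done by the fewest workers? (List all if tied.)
Most versatile: W2, W4 (2 jobs); Least covered: J3 (0 workers)

Worker degrees (jobs they can do): W1:1, W2:2, W3:1, W4:2
Job degrees (workers who can do it): J1:1, J2:3, J3:0, J4:2

Maximum worker degree is 2, achieved by: W2, W4
Minimum job degree is 0, achieved by: J3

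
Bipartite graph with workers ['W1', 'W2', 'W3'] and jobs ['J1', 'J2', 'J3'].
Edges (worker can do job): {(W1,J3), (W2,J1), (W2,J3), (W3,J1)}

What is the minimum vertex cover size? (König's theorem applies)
Minimum vertex cover size = 2

By König's theorem: in bipartite graphs,
min vertex cover = max matching = 2

Maximum matching has size 2, so minimum vertex cover also has size 2.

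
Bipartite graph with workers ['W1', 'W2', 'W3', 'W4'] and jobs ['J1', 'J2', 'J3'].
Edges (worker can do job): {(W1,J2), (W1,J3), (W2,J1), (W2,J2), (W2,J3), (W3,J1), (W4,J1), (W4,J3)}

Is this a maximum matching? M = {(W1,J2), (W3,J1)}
No, size 2 is not maximum

Proposed matching has size 2.
Maximum matching size for this graph: 3.

This is NOT maximum - can be improved to size 3.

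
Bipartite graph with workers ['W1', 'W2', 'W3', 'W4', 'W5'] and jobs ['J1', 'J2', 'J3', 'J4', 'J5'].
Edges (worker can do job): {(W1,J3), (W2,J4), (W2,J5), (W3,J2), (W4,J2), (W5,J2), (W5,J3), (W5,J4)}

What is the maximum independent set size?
Maximum independent set = 6

By König's theorem:
- Min vertex cover = Max matching = 4
- Max independent set = Total vertices - Min vertex cover
- Max independent set = 10 - 4 = 6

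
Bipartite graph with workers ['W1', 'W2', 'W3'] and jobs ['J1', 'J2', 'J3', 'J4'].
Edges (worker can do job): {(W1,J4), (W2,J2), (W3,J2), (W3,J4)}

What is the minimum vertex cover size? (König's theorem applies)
Minimum vertex cover size = 2

By König's theorem: in bipartite graphs,
min vertex cover = max matching = 2

Maximum matching has size 2, so minimum vertex cover also has size 2.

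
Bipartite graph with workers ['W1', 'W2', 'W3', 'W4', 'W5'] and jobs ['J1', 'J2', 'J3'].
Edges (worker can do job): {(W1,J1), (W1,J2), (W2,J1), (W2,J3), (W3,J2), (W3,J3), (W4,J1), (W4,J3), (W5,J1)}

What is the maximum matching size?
Maximum matching size = 3

Maximum matching: {(W1,J2), (W3,J3), (W5,J1)}
Size: 3

This assigns 3 workers to 3 distinct jobs.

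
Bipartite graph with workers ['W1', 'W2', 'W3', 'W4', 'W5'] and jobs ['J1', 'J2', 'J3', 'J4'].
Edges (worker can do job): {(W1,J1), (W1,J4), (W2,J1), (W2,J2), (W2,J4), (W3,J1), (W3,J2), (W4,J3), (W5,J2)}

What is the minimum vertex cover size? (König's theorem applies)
Minimum vertex cover size = 4

By König's theorem: in bipartite graphs,
min vertex cover = max matching = 4

Maximum matching has size 4, so minimum vertex cover also has size 4.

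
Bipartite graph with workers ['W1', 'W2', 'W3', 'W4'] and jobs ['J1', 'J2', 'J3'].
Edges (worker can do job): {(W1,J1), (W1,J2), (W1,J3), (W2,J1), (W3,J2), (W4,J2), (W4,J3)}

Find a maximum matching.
Matching: {(W1,J1), (W3,J2), (W4,J3)}

Maximum matching (size 3):
  W1 → J1
  W3 → J2
  W4 → J3

Each worker is assigned to at most one job, and each job to at most one worker.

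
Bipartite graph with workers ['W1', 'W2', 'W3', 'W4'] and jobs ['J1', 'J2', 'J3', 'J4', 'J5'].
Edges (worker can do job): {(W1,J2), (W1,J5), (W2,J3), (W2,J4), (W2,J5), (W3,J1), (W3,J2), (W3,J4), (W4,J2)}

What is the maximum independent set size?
Maximum independent set = 5

By König's theorem:
- Min vertex cover = Max matching = 4
- Max independent set = Total vertices - Min vertex cover
- Max independent set = 9 - 4 = 5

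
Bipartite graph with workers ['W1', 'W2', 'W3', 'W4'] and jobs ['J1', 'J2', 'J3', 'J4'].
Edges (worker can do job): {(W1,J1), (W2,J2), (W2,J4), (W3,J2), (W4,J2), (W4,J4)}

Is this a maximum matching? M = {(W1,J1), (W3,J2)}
No, size 2 is not maximum

Proposed matching has size 2.
Maximum matching size for this graph: 3.

This is NOT maximum - can be improved to size 3.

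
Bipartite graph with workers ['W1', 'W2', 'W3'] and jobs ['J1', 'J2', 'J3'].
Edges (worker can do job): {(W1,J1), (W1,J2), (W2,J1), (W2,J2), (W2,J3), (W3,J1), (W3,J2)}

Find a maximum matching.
Matching: {(W1,J2), (W2,J3), (W3,J1)}

Maximum matching (size 3):
  W1 → J2
  W2 → J3
  W3 → J1

Each worker is assigned to at most one job, and each job to at most one worker.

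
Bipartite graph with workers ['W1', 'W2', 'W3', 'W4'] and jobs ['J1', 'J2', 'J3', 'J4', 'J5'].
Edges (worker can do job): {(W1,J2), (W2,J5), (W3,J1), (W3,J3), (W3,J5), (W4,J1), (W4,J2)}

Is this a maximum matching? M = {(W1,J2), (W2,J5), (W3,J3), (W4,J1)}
Yes, size 4 is maximum

Proposed matching has size 4.
Maximum matching size for this graph: 4.

This is a maximum matching.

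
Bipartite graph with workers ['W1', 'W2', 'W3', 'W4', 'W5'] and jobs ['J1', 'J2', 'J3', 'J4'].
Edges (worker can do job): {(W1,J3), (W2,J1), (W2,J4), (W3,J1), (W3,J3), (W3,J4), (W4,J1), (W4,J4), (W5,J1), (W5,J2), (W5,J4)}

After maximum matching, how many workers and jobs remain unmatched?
Unmatched: 1 workers, 0 jobs

Maximum matching size: 4
Workers: 5 total, 4 matched, 1 unmatched
Jobs: 4 total, 4 matched, 0 unmatched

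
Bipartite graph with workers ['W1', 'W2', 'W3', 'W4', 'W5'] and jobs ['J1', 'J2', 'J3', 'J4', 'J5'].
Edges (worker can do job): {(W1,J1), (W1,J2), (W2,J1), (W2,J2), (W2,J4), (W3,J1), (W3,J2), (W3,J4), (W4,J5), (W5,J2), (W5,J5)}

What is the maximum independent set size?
Maximum independent set = 6

By König's theorem:
- Min vertex cover = Max matching = 4
- Max independent set = Total vertices - Min vertex cover
- Max independent set = 10 - 4 = 6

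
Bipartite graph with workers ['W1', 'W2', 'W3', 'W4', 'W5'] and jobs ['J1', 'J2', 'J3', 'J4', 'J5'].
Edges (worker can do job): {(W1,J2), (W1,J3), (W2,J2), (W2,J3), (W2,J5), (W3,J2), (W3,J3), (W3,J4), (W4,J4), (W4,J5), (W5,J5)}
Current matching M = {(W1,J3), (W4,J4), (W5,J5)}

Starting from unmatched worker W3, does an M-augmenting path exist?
Yes: W3 → J2

An M-augmenting path alternates non-matching / matching edges, starting and ending at unmatched vertices.
Path: W3 → J2
(J2 is unmatched in M, so the path is augmenting.)
Flipping edges along this path would increase |M| from 3 to 4.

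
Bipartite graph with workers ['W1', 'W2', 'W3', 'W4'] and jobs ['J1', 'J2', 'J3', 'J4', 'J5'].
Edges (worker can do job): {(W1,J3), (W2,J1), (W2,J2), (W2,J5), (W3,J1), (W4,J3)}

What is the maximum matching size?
Maximum matching size = 3

Maximum matching: {(W2,J5), (W3,J1), (W4,J3)}
Size: 3

This assigns 3 workers to 3 distinct jobs.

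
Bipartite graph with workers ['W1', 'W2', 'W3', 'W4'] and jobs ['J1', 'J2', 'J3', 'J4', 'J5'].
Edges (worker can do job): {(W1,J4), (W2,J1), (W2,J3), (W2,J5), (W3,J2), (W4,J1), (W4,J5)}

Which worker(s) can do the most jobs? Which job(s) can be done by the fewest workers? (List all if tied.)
Most versatile: W2 (3 jobs); Least covered: J2, J3, J4 (1 workers)

Worker degrees (jobs they can do): W1:1, W2:3, W3:1, W4:2
Job degrees (workers who can do it): J1:2, J2:1, J3:1, J4:1, J5:2

Maximum worker degree is 3, achieved by: W2
Minimum job degree is 1, achieved by: J2, J3, J4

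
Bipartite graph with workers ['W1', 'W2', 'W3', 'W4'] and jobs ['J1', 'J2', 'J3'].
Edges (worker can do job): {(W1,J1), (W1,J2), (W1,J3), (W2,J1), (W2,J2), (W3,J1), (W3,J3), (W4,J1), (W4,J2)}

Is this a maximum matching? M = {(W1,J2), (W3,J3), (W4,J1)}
Yes, size 3 is maximum

Proposed matching has size 3.
Maximum matching size for this graph: 3.

This is a maximum matching.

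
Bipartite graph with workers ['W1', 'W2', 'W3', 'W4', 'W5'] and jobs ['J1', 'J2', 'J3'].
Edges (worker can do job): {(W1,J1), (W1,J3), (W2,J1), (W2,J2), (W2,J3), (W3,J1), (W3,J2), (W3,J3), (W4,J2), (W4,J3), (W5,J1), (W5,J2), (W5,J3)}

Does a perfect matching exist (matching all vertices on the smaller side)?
Yes, perfect matching exists (size 3)

Perfect matching: {(W3,J2), (W4,J3), (W5,J1)}
All 3 vertices on the smaller side are matched.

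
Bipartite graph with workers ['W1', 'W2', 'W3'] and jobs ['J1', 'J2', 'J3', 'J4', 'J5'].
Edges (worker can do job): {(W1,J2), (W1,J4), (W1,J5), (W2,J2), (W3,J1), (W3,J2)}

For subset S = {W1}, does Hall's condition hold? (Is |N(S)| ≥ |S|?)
Yes: |N(S)| = 3, |S| = 1

Subset S = {W1}
Neighbors N(S) = {J2, J4, J5}

|N(S)| = 3, |S| = 1
Hall's condition: |N(S)| ≥ |S| is satisfied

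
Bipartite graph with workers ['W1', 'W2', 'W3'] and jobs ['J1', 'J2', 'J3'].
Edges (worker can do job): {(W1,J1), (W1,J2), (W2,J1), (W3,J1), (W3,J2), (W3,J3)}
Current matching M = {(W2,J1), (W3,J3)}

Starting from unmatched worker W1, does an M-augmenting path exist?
Yes: W1 → J2

An M-augmenting path alternates non-matching / matching edges, starting and ending at unmatched vertices.
Path: W1 → J2
(J2 is unmatched in M, so the path is augmenting.)
Flipping edges along this path would increase |M| from 2 to 3.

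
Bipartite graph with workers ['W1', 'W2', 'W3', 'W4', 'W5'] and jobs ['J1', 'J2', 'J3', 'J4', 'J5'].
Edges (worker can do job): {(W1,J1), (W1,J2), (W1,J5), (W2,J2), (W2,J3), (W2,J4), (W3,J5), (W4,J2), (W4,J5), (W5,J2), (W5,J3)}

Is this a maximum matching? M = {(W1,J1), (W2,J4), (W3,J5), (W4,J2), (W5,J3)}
Yes, size 5 is maximum

Proposed matching has size 5.
Maximum matching size for this graph: 5.

This is a maximum matching.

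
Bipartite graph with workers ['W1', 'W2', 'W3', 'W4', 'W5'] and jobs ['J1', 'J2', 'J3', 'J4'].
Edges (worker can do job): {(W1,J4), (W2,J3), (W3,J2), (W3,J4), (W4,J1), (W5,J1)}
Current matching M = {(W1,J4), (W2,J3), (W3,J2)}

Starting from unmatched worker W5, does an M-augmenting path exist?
Yes: W5 → J1

An M-augmenting path alternates non-matching / matching edges, starting and ending at unmatched vertices.
Path: W5 → J1
(J1 is unmatched in M, so the path is augmenting.)
Flipping edges along this path would increase |M| from 3 to 4.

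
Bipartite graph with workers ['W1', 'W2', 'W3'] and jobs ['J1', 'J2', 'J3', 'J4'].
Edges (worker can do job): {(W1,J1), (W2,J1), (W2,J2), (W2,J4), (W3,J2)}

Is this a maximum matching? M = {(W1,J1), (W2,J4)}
No, size 2 is not maximum

Proposed matching has size 2.
Maximum matching size for this graph: 3.

This is NOT maximum - can be improved to size 3.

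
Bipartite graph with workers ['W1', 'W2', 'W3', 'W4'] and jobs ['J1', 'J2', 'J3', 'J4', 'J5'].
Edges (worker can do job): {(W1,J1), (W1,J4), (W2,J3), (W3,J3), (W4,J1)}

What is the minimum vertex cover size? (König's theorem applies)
Minimum vertex cover size = 3

By König's theorem: in bipartite graphs,
min vertex cover = max matching = 3

Maximum matching has size 3, so minimum vertex cover also has size 3.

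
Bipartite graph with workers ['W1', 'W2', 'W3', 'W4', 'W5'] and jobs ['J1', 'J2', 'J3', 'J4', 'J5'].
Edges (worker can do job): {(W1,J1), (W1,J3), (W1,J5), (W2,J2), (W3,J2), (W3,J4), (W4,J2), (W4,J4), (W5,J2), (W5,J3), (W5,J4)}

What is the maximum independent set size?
Maximum independent set = 6

By König's theorem:
- Min vertex cover = Max matching = 4
- Max independent set = Total vertices - Min vertex cover
- Max independent set = 10 - 4 = 6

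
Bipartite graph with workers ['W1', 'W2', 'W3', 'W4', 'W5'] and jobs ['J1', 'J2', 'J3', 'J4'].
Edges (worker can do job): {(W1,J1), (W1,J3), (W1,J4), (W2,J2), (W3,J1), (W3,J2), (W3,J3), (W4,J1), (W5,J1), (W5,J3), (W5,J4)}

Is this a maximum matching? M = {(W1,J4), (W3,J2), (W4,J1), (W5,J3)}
Yes, size 4 is maximum

Proposed matching has size 4.
Maximum matching size for this graph: 4.

This is a maximum matching.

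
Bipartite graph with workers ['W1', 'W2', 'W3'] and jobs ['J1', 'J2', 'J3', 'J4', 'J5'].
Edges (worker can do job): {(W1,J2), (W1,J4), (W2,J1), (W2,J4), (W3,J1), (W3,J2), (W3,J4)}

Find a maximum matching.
Matching: {(W1,J2), (W2,J4), (W3,J1)}

Maximum matching (size 3):
  W1 → J2
  W2 → J4
  W3 → J1

Each worker is assigned to at most one job, and each job to at most one worker.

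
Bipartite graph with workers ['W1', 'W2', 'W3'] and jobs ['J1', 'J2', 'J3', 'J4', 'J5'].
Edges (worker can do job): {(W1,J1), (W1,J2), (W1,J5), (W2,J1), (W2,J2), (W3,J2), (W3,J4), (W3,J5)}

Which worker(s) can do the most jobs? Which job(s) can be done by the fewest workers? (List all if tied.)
Most versatile: W1, W3 (3 jobs); Least covered: J3 (0 workers)

Worker degrees (jobs they can do): W1:3, W2:2, W3:3
Job degrees (workers who can do it): J1:2, J2:3, J3:0, J4:1, J5:2

Maximum worker degree is 3, achieved by: W1, W3
Minimum job degree is 0, achieved by: J3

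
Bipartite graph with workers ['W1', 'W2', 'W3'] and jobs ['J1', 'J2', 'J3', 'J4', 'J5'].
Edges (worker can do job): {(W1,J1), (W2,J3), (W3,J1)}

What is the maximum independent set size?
Maximum independent set = 6

By König's theorem:
- Min vertex cover = Max matching = 2
- Max independent set = Total vertices - Min vertex cover
- Max independent set = 8 - 2 = 6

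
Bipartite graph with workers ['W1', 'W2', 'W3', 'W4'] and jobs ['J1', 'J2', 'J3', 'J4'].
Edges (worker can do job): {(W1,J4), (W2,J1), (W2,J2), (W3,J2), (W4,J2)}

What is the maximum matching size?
Maximum matching size = 3

Maximum matching: {(W1,J4), (W2,J1), (W4,J2)}
Size: 3

This assigns 3 workers to 3 distinct jobs.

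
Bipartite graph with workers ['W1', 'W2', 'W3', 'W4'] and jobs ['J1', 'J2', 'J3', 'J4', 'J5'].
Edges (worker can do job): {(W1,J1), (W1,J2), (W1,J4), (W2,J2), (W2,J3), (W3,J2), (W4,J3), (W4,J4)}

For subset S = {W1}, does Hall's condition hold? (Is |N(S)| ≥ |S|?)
Yes: |N(S)| = 3, |S| = 1

Subset S = {W1}
Neighbors N(S) = {J1, J2, J4}

|N(S)| = 3, |S| = 1
Hall's condition: |N(S)| ≥ |S| is satisfied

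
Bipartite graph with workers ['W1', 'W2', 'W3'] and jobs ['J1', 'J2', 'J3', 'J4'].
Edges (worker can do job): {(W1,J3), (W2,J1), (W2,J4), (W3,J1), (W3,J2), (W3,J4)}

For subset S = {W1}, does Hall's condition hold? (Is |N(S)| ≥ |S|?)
Yes: |N(S)| = 1, |S| = 1

Subset S = {W1}
Neighbors N(S) = {J3}

|N(S)| = 1, |S| = 1
Hall's condition: |N(S)| ≥ |S| is satisfied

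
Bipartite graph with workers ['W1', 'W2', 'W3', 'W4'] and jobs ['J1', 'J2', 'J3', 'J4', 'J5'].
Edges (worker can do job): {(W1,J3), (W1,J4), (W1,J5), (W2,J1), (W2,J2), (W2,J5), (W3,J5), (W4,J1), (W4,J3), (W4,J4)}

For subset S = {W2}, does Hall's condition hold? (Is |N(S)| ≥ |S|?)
Yes: |N(S)| = 3, |S| = 1

Subset S = {W2}
Neighbors N(S) = {J1, J2, J5}

|N(S)| = 3, |S| = 1
Hall's condition: |N(S)| ≥ |S| is satisfied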